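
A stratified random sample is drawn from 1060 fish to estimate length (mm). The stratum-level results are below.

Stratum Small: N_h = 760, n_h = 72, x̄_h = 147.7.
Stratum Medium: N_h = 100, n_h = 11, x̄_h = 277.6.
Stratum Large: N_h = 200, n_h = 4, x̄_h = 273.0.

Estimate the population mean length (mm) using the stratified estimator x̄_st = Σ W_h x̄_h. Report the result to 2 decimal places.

x̄_st ≈ 183.60

N = Σ N_h = 1060. Stratum weights W_h = N_h/N.
x̄_st = (760·147.7 + 100·277.6 + 200·273.0) / 1060 = 183.5962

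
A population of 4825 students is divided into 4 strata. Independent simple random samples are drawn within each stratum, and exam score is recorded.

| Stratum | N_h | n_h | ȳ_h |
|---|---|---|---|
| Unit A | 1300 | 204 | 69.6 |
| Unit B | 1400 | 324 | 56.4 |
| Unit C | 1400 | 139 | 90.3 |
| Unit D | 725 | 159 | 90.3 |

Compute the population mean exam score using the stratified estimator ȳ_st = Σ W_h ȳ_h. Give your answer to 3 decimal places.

ȳ_st ≈ 74.887

N = Σ N_h = 4825. Stratum weights W_h = N_h/N.
ȳ_st = (1300·69.6 + 1400·56.4 + 1400·90.3 + 725·90.3) / 4825 = 74.88653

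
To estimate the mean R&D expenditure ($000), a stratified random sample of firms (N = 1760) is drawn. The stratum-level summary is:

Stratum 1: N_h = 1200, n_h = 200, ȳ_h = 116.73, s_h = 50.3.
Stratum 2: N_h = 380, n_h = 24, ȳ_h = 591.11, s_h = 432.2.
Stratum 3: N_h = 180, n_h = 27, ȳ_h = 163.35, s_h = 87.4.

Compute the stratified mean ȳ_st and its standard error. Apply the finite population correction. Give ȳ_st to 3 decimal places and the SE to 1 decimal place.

ȳ_st = Σ W_h ȳ_h = (1200·116.73 + 380·591.11 + 180·163.35)/1760 = 223.92091
V̂(ȳ_st) = Σ W_h² (1 − n_h/N_h) s_h²/n_h, with W_h = N_h/N and N = 1760:
  stratum 1: (1200/1760)²·(1 − 200/1200)·50.3²/200 = 4.90074
  stratum 2: (380/1760)²·(1 − 24/380)·432.2²/24 = 339.912
  stratum 3: (180/1760)²·(1 − 27/180)·87.4²/27 = 2.51535
V̂(ȳ_st) = 347.328
SE(ȳ_st) = √347.328 = 18.6367

ȳ_st ≈ 223.921, SE ≈ 18.6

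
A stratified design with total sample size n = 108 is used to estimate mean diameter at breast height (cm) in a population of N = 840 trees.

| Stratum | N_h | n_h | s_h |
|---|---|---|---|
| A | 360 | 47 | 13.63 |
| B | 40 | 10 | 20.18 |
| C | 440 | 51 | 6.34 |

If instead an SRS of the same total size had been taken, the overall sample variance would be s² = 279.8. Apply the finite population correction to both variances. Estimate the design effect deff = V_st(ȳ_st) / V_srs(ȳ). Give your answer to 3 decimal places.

deff ≈ 0.395

V̂(ȳ_st) = Σ W_h² (1 − n_h/N_h) s_h²/n_h, with W_h = N_h/N and N = 840:
  stratum A: (360/840)²·(1 − 47/360)·13.63²/47 = 0.631222
  stratum B: (40/840)²·(1 − 10/40)·20.18²/10 = 0.0692572
  stratum C: (440/840)²·(1 − 51/440)·6.34²/51 = 0.191184
V_st = 0.891663
V_srs = (1 − 108/840)·279.8/108 = 2.25765
deff = V_st / V_srs = 0.891663/2.25765 = 0.3950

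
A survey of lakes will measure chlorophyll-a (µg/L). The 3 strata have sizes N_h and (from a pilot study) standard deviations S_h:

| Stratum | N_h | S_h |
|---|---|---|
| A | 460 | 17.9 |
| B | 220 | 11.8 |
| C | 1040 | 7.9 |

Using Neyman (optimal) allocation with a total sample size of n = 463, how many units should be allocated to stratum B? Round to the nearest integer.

Neyman allocation: n_h = n · N_h S_h / Σ N_i S_i, with n = 463.
  stratum A: N_h·S_h = 460·17.9 = 8234.00
  stratum B: N_h·S_h = 220·11.8 = 2596.00
  stratum C: N_h·S_h = 1040·7.9 = 8216.00
Σ N_h S_h = 19046.00
n for stratum B = 463·2596.00/19046.00 = 63.108 → 63

63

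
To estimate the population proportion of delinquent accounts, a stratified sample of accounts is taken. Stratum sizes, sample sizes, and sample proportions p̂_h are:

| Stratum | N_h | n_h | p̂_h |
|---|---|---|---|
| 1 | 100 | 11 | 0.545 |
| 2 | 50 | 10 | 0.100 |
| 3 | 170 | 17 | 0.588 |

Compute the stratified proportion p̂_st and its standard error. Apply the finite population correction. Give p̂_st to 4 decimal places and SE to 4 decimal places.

p̂_st ≈ 0.4983, SE ≈ 0.0787

N = 320; stratum weights W_h = N_h/N.
p̂_st = Σ W_h p̂_h = (100·0.545 + 50·0.100 + 170·0.588)/320 = 0.49831
V̂(p̂_st) = Σ W_h² (1 − n_h/N_h) p̂_h(1−p̂_h)/(n_h−1):
  stratum 1: (100/320)²·(1 − 11/100)·0.545·0.455/10 = 0.00215525
  stratum 2: (50/320)²·(1 − 10/50)·0.100·0.900/9 = 0.000195313
  stratum 3: (170/320)²·(1 − 17/170)·0.588·0.412/16 = 0.00384587
V̂(p̂_st) = 0.00619644; SE = √V̂ = 0.0787175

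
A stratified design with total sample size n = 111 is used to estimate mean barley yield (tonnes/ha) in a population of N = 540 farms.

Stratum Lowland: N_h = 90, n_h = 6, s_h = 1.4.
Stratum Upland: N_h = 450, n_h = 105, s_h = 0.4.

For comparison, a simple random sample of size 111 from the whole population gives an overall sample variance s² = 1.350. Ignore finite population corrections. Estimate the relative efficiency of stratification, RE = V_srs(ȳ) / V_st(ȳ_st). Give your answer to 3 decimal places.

V̂(ȳ_st) = Σ W_h² s_h²/n_h, with W_h = N_h/N and N = 540:
  stratum Lowland: (90/540)²·1.4²/6 = 0.00907407
  stratum Upland: (450/540)²·0.4²/105 = 0.0010582
V_st = 0.0101323
V_srs = s²/n = 1.350/111 = 0.0121622
Relative efficiency = V_srs / V_st = 0.0121622/0.0101323 = 1.2003

RE ≈ 1.200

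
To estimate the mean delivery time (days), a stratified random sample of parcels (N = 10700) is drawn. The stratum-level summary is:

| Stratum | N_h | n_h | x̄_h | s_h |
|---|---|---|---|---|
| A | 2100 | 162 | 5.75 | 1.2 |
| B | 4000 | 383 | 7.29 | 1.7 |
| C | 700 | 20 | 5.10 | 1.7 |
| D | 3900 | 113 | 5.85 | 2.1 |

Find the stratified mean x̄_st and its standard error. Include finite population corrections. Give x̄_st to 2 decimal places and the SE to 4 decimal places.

x̄_st = Σ W_h x̄_h = (2100·5.75 + 4000·7.29 + 700·5.10 + 3900·5.85)/10700 = 6.31963
V̂(x̄_st) = Σ W_h² (1 − n_h/N_h) s_h²/n_h, with W_h = N_h/N and N = 10700:
  stratum A: (2100/10700)²·(1 − 162/2100)·1.2²/162 = 0.000315975
  stratum B: (4000/10700)²·(1 − 383/4000)·1.7²/383 = 0.000953542
  stratum C: (700/10700)²·(1 − 20/700)·1.7²/20 = 0.000600769
  stratum D: (3900/10700)²·(1 − 113/3900)·2.1²/113 = 0.00503446
V̂(x̄_st) = 0.00690474
SE(x̄_st) = √0.00690474 = 0.0830948

x̄_st ≈ 6.32, SE ≈ 0.0831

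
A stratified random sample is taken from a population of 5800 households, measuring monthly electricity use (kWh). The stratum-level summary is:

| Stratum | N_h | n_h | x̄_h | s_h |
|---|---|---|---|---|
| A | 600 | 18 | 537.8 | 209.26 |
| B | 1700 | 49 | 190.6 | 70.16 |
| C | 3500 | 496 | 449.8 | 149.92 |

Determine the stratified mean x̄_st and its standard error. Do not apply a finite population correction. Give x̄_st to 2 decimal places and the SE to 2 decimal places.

x̄_st = Σ W_h x̄_h = (600·537.8 + 1700·190.6 + 3500·449.8)/5800 = 382.93103
V̂(x̄_st) = Σ W_h² s_h²/n_h, with W_h = N_h/N and N = 5800:
  stratum A: (600/5800)²·209.26²/18 = 26.0343
  stratum B: (1700/5800)²·70.16²/49 = 8.63028
  stratum C: (3500/5800)²·149.92²/496 = 16.5013
V̂(x̄_st) = 51.1659
SE(x̄_st) = √51.1659 = 7.15303

x̄_st ≈ 382.93, SE ≈ 7.15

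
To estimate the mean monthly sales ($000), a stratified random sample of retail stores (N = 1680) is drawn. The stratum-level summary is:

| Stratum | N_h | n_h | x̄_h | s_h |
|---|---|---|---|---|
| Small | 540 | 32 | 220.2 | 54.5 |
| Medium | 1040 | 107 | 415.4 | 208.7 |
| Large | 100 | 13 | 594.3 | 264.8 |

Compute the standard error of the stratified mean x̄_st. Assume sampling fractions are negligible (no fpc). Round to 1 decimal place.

SE(x̄_st) ≈ 13.6

V̂(x̄_st) = Σ W_h² s_h²/n_h, with W_h = N_h/N and N = 1680:
  stratum Small: (540/1680)²·54.5²/32 = 9.58985
  stratum Medium: (1040/1680)²·208.7²/107 = 155.994
  stratum Large: (100/1680)²·264.8²/13 = 19.1106
V̂(x̄_st) = 184.695
SE(x̄_st) = √184.695 = 13.5903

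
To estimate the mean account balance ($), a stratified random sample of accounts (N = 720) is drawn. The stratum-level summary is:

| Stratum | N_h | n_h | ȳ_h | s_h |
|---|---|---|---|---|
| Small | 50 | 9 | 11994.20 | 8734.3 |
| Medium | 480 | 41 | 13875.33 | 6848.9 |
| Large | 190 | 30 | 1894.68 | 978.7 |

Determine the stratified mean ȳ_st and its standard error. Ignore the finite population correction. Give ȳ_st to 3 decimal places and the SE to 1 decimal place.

ȳ_st ≈ 10583.136, SE ≈ 742.7

ȳ_st = Σ W_h ȳ_h = (50·11994.20 + 480·13875.33 + 190·1894.68)/720 = 10583.13556
V̂(ȳ_st) = Σ W_h² s_h²/n_h, with W_h = N_h/N and N = 720:
  stratum Small: (50/720)²·8734.3²/9 = 40877.9
  stratum Medium: (480/720)²·6848.9²/41 = 508482
  stratum Large: (190/720)²·978.7²/30 = 2223.41
V̂(ȳ_st) = 551583
SE(ȳ_st) = √551583 = 742.686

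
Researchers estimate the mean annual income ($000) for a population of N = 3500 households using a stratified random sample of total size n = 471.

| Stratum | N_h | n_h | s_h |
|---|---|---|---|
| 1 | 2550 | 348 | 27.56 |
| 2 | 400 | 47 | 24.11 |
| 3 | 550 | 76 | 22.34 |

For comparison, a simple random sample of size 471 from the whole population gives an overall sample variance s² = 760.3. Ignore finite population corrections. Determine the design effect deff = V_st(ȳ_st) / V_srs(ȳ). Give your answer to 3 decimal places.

V̂(ȳ_st) = Σ W_h² s_h²/n_h, with W_h = N_h/N and N = 3500:
  stratum 1: (2550/3500)²·27.56²/348 = 1.15857
  stratum 2: (400/3500)²·24.11²/47 = 0.16154
  stratum 3: (550/3500)²·22.34²/76 = 0.162159
V_st = 1.48227
V_srs = s²/n = 760.3/471 = 1.61423
deff = V_st / V_srs = 1.48227/1.61423 = 0.9183

deff ≈ 0.918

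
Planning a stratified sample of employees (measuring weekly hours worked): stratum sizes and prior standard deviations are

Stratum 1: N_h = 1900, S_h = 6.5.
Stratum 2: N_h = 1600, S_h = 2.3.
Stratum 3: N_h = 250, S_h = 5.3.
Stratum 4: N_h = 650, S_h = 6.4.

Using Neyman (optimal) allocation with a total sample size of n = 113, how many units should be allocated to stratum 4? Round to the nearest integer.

Neyman allocation: n_h = n · N_h S_h / Σ N_i S_i, with n = 113.
  stratum 1: N_h·S_h = 1900·6.5 = 12350.00
  stratum 2: N_h·S_h = 1600·2.3 = 3680.00
  stratum 3: N_h·S_h = 250·5.3 = 1325.00
  stratum 4: N_h·S_h = 650·6.4 = 4160.00
Σ N_h S_h = 21515.00
n for stratum 4 = 113·4160.00/21515.00 = 21.849 → 22

22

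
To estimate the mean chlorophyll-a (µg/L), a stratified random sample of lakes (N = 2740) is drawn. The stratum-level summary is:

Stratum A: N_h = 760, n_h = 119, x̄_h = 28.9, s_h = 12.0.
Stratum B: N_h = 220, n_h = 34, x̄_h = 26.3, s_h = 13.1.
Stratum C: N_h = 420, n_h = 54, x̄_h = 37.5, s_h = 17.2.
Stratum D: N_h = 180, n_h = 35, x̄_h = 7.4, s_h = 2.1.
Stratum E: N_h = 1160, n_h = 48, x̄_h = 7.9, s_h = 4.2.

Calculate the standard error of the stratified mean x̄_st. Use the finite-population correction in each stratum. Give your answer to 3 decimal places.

SE(x̄_st) ≈ 0.531

V̂(x̄_st) = Σ W_h² (1 − n_h/N_h) s_h²/n_h, with W_h = N_h/N and N = 2740:
  stratum A: (760/2740)²·(1 − 119/760)·12.0²/119 = 0.078521
  stratum B: (220/2740)²·(1 − 34/220)·13.1²/34 = 0.0275105
  stratum C: (420/2740)²·(1 − 54/420)·17.2²/54 = 0.112174
  stratum D: (180/2740)²·(1 − 35/180)·2.1²/35 = 0.000438036
  stratum E: (1160/2740)²·(1 − 48/1160)·4.2²/48 = 0.0631421
V̂(x̄_st) = 0.281786
SE(x̄_st) = √0.281786 = 0.530835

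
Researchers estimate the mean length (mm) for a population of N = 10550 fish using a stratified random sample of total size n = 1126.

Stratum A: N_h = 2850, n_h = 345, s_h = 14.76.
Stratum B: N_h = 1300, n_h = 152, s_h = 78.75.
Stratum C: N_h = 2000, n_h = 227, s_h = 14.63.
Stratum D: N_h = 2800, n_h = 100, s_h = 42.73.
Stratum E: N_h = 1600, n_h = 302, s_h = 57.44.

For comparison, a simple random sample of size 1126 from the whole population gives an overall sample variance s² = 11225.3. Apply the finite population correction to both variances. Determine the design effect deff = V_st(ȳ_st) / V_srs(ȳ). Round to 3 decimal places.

V̂(ȳ_st) = Σ W_h² (1 − n_h/N_h) s_h²/n_h, with W_h = N_h/N and N = 10550:
  stratum A: (2850/10550)²·(1 − 345/2850)·14.76²/345 = 0.0405043
  stratum B: (1300/10550)²·(1 − 152/1300)·78.75²/152 = 0.547064
  stratum C: (2000/10550)²·(1 − 227/2000)·14.63²/227 = 0.0300398
  stratum D: (2800/10550)²·(1 − 100/2800)·42.73²/100 = 1.24017
  stratum E: (1600/10550)²·(1 − 302/1600)·57.44²/302 = 0.20385
V_st = 2.06163
V_srs = (1 − 1126/10550)·11225.3/1126 = 8.90517
deff = V_st / V_srs = 2.06163/8.90517 = 0.2315

deff ≈ 0.232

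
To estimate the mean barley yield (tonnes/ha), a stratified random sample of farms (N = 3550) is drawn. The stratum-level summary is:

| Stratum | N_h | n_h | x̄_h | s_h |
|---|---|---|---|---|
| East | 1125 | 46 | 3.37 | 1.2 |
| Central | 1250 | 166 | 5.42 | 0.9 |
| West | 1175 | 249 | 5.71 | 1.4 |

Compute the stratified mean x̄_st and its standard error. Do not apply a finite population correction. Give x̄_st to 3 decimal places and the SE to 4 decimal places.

x̄_st = Σ W_h x̄_h = (1125·3.37 + 1250·5.42 + 1175·5.71)/3550 = 4.86634
V̂(x̄_st) = Σ W_h² s_h²/n_h, with W_h = N_h/N and N = 3550:
  stratum East: (1125/3550)²·1.2²/46 = 0.00314379
  stratum Central: (1250/3550)²·0.9²/166 = 0.000604979
  stratum West: (1175/3550)²·1.4²/249 = 0.000862334
V̂(x̄_st) = 0.0046111
SE(x̄_st) = √0.0046111 = 0.0679051

x̄_st ≈ 4.866, SE ≈ 0.0679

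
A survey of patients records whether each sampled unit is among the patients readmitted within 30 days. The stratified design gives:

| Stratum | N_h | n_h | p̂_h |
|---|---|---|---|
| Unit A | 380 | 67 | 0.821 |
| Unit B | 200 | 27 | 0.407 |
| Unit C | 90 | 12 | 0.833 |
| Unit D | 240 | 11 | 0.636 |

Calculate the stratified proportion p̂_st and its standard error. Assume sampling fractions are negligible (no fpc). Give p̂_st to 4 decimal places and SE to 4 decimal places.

p̂_st ≈ 0.6824, SE ≈ 0.0507

N = 910; stratum weights W_h = N_h/N.
p̂_st = Σ W_h p̂_h = (380·0.821 + 200·0.407 + 90·0.833 + 240·0.636)/910 = 0.68241
V̂(p̂_st) = Σ W_h² p̂_h(1−p̂_h)/(n_h−1):
  stratum Unit A: (380/910)²·0.821·0.179/66 = 0.000388273
  stratum Unit B: (200/910)²·0.407·0.593/26 = 0.000448387
  stratum Unit C: (90/910)²·0.833·0.167/11 = 0.0001237
  stratum Unit D: (240/910)²·0.636·0.364/10 = 0.00161027
V̂(p̂_st) = 0.00257063; SE = √V̂ = 0.0507014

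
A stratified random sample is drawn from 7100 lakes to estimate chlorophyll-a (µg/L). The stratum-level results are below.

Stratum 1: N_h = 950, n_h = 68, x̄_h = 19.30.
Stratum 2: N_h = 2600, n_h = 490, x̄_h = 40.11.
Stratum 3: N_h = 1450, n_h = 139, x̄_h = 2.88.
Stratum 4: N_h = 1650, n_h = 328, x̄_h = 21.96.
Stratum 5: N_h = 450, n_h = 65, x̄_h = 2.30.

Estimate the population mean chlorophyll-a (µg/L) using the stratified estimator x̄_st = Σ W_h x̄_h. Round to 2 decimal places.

N = Σ N_h = 7100. Stratum weights W_h = N_h/N.
x̄_st = (950·19.30 + 2600·40.11 + 1450·2.88 + 1650·21.96 + 450·2.30) / 7100 = 23.1079

x̄_st ≈ 23.11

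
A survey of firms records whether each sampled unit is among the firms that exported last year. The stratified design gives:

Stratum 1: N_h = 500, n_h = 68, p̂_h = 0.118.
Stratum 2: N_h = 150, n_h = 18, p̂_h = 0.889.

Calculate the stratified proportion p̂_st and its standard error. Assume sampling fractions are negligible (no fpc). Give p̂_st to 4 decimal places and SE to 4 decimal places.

p̂_st ≈ 0.2959, SE ≈ 0.0350

N = 650; stratum weights W_h = N_h/N.
p̂_st = Σ W_h p̂_h = (500·0.118 + 150·0.889)/650 = 0.29592
V̂(p̂_st) = Σ W_h² p̂_h(1−p̂_h)/(n_h−1):
  stratum 1: (500/650)²·0.118·0.882/67 = 0.000919156
  stratum 2: (150/650)²·0.889·0.111/17 = 0.000309123
V̂(p̂_st) = 0.00122828; SE = √V̂ = 0.0350468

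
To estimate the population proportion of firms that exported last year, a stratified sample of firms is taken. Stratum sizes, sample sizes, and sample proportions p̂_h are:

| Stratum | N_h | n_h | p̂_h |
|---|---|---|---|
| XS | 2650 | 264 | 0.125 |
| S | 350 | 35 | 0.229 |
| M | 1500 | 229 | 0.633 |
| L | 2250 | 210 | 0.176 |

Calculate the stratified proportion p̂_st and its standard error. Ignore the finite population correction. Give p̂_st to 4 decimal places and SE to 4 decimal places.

N = 6750; stratum weights W_h = N_h/N.
p̂_st = Σ W_h p̂_h = (2650·0.125 + 350·0.229 + 1500·0.633 + 2250·0.176)/6750 = 0.26028
V̂(p̂_st) = Σ W_h² p̂_h(1−p̂_h)/(n_h−1):
  stratum XS: (2650/6750)²·0.125·0.875/263 = 6.40983e-05
  stratum S: (350/6750)²·0.229·0.771/34 = 1.39617e-05
  stratum M: (1500/6750)²·0.633·0.367/228 = 5.03164e-05
  stratum L: (2250/6750)²·0.176·0.824/209 = 7.70994e-05
V̂(p̂_st) = 0.000205476; SE = √V̂ = 0.0143344

p̂_st ≈ 0.2603, SE ≈ 0.0143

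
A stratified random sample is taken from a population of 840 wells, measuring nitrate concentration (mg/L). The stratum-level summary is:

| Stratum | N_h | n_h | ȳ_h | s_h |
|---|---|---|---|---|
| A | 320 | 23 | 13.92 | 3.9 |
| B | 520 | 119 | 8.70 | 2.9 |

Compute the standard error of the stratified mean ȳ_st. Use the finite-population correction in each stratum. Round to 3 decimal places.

V̂(ȳ_st) = Σ W_h² (1 − n_h/N_h) s_h²/n_h, with W_h = N_h/N and N = 840:
  stratum A: (320/840)²·(1 − 23/320)·3.9²/23 = 0.0890736
  stratum B: (520/840)²·(1 − 119/520)·2.9²/119 = 0.0208852
V̂(ȳ_st) = 0.109959
SE(ȳ_st) = √0.109959 = 0.3316

SE(ȳ_st) ≈ 0.332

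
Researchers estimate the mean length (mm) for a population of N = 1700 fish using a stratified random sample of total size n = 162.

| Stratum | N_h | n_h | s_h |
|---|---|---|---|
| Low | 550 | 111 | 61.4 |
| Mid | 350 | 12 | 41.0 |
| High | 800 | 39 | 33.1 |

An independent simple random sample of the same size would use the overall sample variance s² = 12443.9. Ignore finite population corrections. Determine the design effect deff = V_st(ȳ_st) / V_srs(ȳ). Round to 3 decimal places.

V̂(ȳ_st) = Σ W_h² s_h²/n_h, with W_h = N_h/N and N = 1700:
  stratum Low: (550/1700)²·61.4²/111 = 3.55501
  stratum Mid: (350/1700)²·41.0²/12 = 5.93779
  stratum High: (800/1700)²·33.1²/39 = 6.22119
V_st = 15.714
V_srs = s²/n = 12443.9/162 = 76.8142
deff = V_st / V_srs = 15.714/76.8142 = 0.2046

deff ≈ 0.205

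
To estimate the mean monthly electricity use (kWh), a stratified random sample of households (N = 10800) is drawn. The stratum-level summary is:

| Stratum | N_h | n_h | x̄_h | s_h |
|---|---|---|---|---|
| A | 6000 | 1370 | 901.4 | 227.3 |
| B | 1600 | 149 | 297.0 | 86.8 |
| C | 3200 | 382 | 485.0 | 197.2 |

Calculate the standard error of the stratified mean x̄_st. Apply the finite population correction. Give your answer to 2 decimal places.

SE(x̄_st) ≈ 4.23

V̂(x̄_st) = Σ W_h² (1 − n_h/N_h) s_h²/n_h, with W_h = N_h/N and N = 10800:
  stratum A: (6000/10800)²·(1 − 1370/6000)·227.3²/1370 = 8.98179
  stratum B: (1600/10800)²·(1 − 149/1600)·86.8²/149 = 1.00645
  stratum C: (3200/10800)²·(1 − 382/3200)·197.2²/382 = 7.87035
V̂(x̄_st) = 17.8586
SE(x̄_st) = √17.8586 = 4.22594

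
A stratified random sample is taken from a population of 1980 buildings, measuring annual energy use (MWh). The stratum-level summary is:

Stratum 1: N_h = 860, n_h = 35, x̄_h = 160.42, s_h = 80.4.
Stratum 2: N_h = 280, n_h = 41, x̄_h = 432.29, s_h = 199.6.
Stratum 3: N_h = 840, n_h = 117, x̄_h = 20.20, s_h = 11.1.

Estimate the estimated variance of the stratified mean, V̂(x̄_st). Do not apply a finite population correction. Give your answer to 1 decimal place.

V̂(x̄_st) = Σ W_h² s_h²/n_h, with W_h = N_h/N and N = 1980:
  stratum 1: (860/1980)²·80.4²/35 = 34.8426
  stratum 2: (280/1980)²·199.6²/41 = 19.4322
  stratum 3: (840/1980)²·11.1²/117 = 0.189535
V̂(x̄_st) = 54.4644

V̂(x̄_st) ≈ 54.5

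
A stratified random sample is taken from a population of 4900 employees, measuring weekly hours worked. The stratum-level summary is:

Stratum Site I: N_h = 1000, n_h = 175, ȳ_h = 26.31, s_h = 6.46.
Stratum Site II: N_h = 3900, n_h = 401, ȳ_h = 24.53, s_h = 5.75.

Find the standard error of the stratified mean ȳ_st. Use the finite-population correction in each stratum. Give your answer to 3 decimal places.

V̂(ȳ_st) = Σ W_h² (1 − n_h/N_h) s_h²/n_h, with W_h = N_h/N and N = 4900:
  stratum Site I: (1000/4900)²·(1 − 175/1000)·6.46²/175 = 0.00819386
  stratum Site II: (3900/4900)²·(1 − 401/3900)·5.75²/401 = 0.0468606
V̂(ȳ_st) = 0.0550544
SE(ȳ_st) = √0.0550544 = 0.234637

SE(ȳ_st) ≈ 0.235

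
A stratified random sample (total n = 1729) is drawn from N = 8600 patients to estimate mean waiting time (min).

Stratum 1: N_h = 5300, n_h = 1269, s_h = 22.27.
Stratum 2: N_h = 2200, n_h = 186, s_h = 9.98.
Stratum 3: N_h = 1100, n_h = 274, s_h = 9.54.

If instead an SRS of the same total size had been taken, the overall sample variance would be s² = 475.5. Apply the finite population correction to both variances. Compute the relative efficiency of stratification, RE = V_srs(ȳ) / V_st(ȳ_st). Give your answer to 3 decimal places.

RE ≈ 1.474

V̂(ȳ_st) = Σ W_h² (1 − n_h/N_h) s_h²/n_h, with W_h = N_h/N and N = 8600:
  stratum 1: (5300/8600)²·(1 − 1269/5300)·22.27²/1269 = 0.112894
  stratum 2: (2200/8600)²·(1 − 186/2200)·9.98²/186 = 0.0320799
  stratum 3: (1100/8600)²·(1 − 274/1100)·9.54²/274 = 0.00408058
V_st = 0.149054
V_srs = (1 − 1729/8600)·475.5/1729 = 0.219724
Relative efficiency = V_srs / V_st = 0.219724/0.149054 = 1.4741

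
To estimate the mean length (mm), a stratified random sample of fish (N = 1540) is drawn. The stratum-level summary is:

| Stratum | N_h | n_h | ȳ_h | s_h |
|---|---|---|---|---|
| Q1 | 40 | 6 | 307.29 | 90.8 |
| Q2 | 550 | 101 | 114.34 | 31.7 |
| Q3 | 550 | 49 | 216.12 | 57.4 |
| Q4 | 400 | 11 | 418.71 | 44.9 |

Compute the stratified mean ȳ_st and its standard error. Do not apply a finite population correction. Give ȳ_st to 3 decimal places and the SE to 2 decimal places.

ȳ_st = Σ W_h ȳ_h = (40·307.29 + 550·114.34 + 550·216.12 + 400·418.71)/1540 = 234.75883
V̂(ȳ_st) = Σ W_h² s_h²/n_h, with W_h = N_h/N and N = 1540:
  stratum Q1: (40/1540)²·90.8²/6 = 0.927041
  stratum Q2: (550/1540)²·31.7²/101 = 1.26906
  stratum Q3: (550/1540)²·57.4²/49 = 8.57653
  stratum Q4: (400/1540)²·44.9²/11 = 12.3646
V̂(ȳ_st) = 23.1372
SE(ȳ_st) = √23.1372 = 4.81011

ȳ_st ≈ 234.759, SE ≈ 4.81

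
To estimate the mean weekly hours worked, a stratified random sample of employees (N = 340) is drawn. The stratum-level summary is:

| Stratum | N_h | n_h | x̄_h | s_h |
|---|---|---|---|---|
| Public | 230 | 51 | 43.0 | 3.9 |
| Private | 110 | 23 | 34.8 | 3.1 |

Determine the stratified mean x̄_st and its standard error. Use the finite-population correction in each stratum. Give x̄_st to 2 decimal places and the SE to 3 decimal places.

x̄_st ≈ 40.35, SE ≈ 0.375

x̄_st = Σ W_h x̄_h = (230·43.0 + 110·34.8)/340 = 40.34706
V̂(x̄_st) = Σ W_h² (1 − n_h/N_h) s_h²/n_h, with W_h = N_h/N and N = 340:
  stratum Public: (230/340)²·(1 − 51/230)·3.9²/51 = 0.106214
  stratum Private: (110/340)²·(1 − 23/110)·3.1²/23 = 0.0345899
V̂(x̄_st) = 0.140804
SE(x̄_st) = √0.140804 = 0.375239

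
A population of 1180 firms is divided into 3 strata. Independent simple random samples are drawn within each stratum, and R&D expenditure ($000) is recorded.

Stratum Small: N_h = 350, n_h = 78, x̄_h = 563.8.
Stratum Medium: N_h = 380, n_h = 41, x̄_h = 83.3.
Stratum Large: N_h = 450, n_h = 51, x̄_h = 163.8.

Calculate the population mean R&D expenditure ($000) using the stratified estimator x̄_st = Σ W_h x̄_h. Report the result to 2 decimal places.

x̄_st ≈ 256.52

N = Σ N_h = 1180. Stratum weights W_h = N_h/N.
x̄_st = (350·563.8 + 380·83.3 + 450·163.8) / 1180 = 256.5203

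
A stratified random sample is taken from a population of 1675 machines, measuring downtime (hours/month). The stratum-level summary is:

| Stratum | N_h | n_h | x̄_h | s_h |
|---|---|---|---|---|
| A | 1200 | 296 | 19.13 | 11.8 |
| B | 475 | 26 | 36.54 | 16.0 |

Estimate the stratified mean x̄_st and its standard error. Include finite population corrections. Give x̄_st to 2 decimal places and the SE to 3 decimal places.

x̄_st ≈ 24.07, SE ≈ 0.965

x̄_st = Σ W_h x̄_h = (1200·19.13 + 475·36.54)/1675 = 24.06716
V̂(x̄_st) = Σ W_h² (1 − n_h/N_h) s_h²/n_h, with W_h = N_h/N and N = 1675:
  stratum A: (1200/1675)²·(1 − 296/1200)·11.8²/296 = 0.181883
  stratum B: (475/1675)²·(1 − 26/475)·16.0²/26 = 0.748474
V̂(x̄_st) = 0.930357
SE(x̄_st) = √0.930357 = 0.96455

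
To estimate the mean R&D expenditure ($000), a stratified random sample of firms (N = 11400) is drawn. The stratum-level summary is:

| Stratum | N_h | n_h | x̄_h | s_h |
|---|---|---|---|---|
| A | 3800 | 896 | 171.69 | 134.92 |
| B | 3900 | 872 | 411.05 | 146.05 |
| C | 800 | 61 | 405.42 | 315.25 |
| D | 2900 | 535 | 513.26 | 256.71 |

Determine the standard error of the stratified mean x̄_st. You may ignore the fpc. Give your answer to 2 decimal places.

SE(x̄_st) ≈ 4.60

V̂(x̄_st) = Σ W_h² s_h²/n_h, with W_h = N_h/N and N = 11400:
  stratum A: (3800/11400)²·134.92²/896 = 2.25737
  stratum B: (3900/11400)²·146.05²/872 = 2.8629
  stratum C: (800/11400)²·315.25²/61 = 8.02326
  stratum D: (2900/11400)²·256.71²/535 = 7.9711
V̂(x̄_st) = 21.1146
SE(x̄_st) = √21.1146 = 4.59506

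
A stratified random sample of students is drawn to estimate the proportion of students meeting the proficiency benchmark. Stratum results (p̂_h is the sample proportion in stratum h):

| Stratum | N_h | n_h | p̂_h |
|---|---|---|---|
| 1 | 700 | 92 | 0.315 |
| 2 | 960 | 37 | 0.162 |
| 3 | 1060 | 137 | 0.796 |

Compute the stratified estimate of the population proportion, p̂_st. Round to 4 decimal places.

p̂_st ≈ 0.4484

N = 2720; stratum weights W_h = N_h/N.
p̂_st = Σ W_h p̂_h = (700·0.315 + 960·0.162 + 1060·0.796)/2720 = 0.44845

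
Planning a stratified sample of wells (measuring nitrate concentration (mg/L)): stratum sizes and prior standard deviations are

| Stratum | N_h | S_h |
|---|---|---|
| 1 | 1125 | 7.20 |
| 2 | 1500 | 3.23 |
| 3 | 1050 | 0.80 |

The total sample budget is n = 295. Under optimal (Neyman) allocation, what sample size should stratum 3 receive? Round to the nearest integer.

18

Neyman allocation: n_h = n · N_h S_h / Σ N_i S_i, with n = 295.
  stratum 1: N_h·S_h = 1125·7.20 = 8100.00
  stratum 2: N_h·S_h = 1500·3.23 = 4845.00
  stratum 3: N_h·S_h = 1050·0.80 = 840.00
Σ N_h S_h = 13785.00
n for stratum 3 = 295·840.00/13785.00 = 17.976 → 18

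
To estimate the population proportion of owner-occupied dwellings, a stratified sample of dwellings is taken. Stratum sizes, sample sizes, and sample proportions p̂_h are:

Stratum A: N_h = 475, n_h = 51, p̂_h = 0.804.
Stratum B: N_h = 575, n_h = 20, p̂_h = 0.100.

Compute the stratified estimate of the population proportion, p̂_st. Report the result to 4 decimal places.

p̂_st ≈ 0.4185

N = 1050; stratum weights W_h = N_h/N.
p̂_st = Σ W_h p̂_h = (475·0.804 + 575·0.100)/1050 = 0.41848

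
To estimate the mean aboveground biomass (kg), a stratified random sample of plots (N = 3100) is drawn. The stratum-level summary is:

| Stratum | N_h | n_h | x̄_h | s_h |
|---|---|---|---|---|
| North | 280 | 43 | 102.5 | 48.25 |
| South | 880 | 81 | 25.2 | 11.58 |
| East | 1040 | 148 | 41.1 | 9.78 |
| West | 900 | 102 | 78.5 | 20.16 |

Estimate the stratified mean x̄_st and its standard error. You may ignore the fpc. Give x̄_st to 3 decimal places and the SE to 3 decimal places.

x̄_st = Σ W_h x̄_h = (280·102.5 + 880·25.2 + 1040·41.1 + 900·78.5)/3100 = 52.99032
V̂(x̄_st) = Σ W_h² s_h²/n_h, with W_h = N_h/N and N = 3100:
  stratum North: (280/3100)²·48.25²/43 = 0.441691
  stratum South: (880/3100)²·11.58²/81 = 0.133406
  stratum East: (1040/3100)²·9.78²/148 = 0.0727377
  stratum West: (900/3100)²·20.16²/102 = 0.335848
V̂(x̄_st) = 0.983682
SE(x̄_st) = √0.983682 = 0.991808

x̄_st ≈ 52.990, SE ≈ 0.992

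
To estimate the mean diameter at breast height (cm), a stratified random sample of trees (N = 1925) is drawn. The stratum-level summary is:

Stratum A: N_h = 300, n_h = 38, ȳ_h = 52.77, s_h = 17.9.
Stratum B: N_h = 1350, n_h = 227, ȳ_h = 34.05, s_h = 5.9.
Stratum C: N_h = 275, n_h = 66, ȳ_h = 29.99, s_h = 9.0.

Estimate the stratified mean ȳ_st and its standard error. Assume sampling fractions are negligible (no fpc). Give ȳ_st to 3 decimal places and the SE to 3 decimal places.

ȳ_st = Σ W_h ȳ_h = (300·52.77 + 1350·34.05 + 275·29.99)/1925 = 36.38740
V̂(ȳ_st) = Σ W_h² s_h²/n_h, with W_h = N_h/N and N = 1925:
  stratum A: (300/1925)²·17.9²/38 = 0.204788
  stratum B: (1350/1925)²·5.9²/227 = 0.0754196
  stratum C: (275/1925)²·9.0²/66 = 0.0250464
V̂(ȳ_st) = 0.305254
SE(ȳ_st) = √0.305254 = 0.552498

ȳ_st ≈ 36.387, SE ≈ 0.552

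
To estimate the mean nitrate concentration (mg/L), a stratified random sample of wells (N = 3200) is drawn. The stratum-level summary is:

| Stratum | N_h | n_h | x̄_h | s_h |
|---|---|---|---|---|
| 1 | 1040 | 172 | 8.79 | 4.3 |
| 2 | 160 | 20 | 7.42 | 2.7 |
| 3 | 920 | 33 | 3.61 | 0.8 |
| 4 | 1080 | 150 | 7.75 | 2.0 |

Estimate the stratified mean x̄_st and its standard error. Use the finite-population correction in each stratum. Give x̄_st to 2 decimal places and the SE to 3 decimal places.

x̄_st = Σ W_h x̄_h = (1040·8.79 + 160·7.42 + 920·3.61 + 1080·7.75)/3200 = 6.88125
V̂(x̄_st) = Σ W_h² (1 − n_h/N_h) s_h²/n_h, with W_h = N_h/N and N = 3200:
  stratum 1: (1040/3200)²·(1 − 172/1040)·4.3²/172 = 0.0094768
  stratum 2: (160/3200)²·(1 − 20/160)·2.7²/20 = 0.000797344
  stratum 3: (920/3200)²·(1 − 33/920)·0.8²/33 = 0.00154553
  stratum 4: (1080/3200)²·(1 − 150/1080)·2.0²/150 = 0.00261563
V̂(x̄_st) = 0.0144353
SE(x̄_st) = √0.0144353 = 0.120147

x̄_st ≈ 6.88, SE ≈ 0.120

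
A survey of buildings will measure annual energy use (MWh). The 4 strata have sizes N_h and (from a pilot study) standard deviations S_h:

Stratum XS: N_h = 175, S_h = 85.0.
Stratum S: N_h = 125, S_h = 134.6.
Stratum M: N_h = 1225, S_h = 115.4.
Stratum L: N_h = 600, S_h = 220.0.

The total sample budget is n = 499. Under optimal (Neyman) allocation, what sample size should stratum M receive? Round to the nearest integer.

Neyman allocation: n_h = n · N_h S_h / Σ N_i S_i, with n = 499.
  stratum XS: N_h·S_h = 175·85.0 = 14875.00
  stratum S: N_h·S_h = 125·134.6 = 16825.00
  stratum M: N_h·S_h = 1225·115.4 = 141365.00
  stratum L: N_h·S_h = 600·220.0 = 132000.00
Σ N_h S_h = 305065.00
n for stratum M = 499·141365.00/305065.00 = 231.233 → 231

231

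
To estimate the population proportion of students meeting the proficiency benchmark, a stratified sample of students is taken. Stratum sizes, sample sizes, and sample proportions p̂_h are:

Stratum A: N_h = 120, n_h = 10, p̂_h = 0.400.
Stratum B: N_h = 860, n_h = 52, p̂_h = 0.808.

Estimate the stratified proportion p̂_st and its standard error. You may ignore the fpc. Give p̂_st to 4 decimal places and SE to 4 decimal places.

N = 980; stratum weights W_h = N_h/N.
p̂_st = Σ W_h p̂_h = (120·0.400 + 860·0.808)/980 = 0.75804
V̂(p̂_st) = Σ W_h² p̂_h(1−p̂_h)/(n_h−1):
  stratum A: (120/980)²·0.400·0.600/9 = 0.000399833
  stratum B: (860/980)²·0.808·0.192/51 = 0.00234254
V̂(p̂_st) = 0.00274237; SE = √V̂ = 0.0523677

p̂_st ≈ 0.7580, SE ≈ 0.0524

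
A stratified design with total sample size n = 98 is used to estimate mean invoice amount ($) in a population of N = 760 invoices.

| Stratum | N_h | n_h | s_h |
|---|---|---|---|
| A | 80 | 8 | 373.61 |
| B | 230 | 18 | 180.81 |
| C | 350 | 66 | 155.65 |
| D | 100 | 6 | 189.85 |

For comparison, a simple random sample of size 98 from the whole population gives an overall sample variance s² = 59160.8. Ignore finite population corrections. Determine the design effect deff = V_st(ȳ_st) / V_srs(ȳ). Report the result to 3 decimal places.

V̂(ȳ_st) = Σ W_h² s_h²/n_h, with W_h = N_h/N and N = 760:
  stratum A: (80/760)²·373.61²/8 = 193.33
  stratum B: (230/760)²·180.81²/18 = 166.342
  stratum C: (350/760)²·155.65²/66 = 77.8508
  stratum D: (100/760)²·189.85²/6 = 104.002
V_st = 541.525
V_srs = s²/n = 59160.8/98 = 603.682
deff = V_st / V_srs = 541.525/603.682 = 0.8970

deff ≈ 0.897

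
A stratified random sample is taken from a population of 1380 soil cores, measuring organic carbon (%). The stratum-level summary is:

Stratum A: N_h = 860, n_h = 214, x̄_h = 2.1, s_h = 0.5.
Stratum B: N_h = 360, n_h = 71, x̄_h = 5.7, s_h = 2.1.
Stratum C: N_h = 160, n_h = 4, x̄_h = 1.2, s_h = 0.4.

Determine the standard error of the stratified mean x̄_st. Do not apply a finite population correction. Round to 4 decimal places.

V̂(x̄_st) = Σ W_h² s_h²/n_h, with W_h = N_h/N and N = 1380:
  stratum A: (860/1380)²·0.5²/214 = 0.000453696
  stratum B: (360/1380)²·2.1²/71 = 0.00422695
  stratum C: (160/1380)²·0.4²/4 = 0.000537702
V̂(x̄_st) = 0.00521835
SE(x̄_st) = √0.00521835 = 0.0722381

SE(x̄_st) ≈ 0.0722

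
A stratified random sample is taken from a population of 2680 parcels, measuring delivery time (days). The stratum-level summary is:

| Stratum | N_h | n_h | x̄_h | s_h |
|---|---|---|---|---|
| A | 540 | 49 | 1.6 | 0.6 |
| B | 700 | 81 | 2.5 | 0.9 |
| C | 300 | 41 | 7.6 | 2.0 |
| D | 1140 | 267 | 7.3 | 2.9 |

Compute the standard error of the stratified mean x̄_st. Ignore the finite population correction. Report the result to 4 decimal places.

SE(x̄_st) ≈ 0.0889

V̂(x̄_st) = Σ W_h² s_h²/n_h, with W_h = N_h/N and N = 2680:
  stratum A: (540/2680)²·0.6²/49 = 0.00029828
  stratum B: (700/2680)²·0.9²/81 = 0.000682223
  stratum C: (300/2680)²·2.0²/41 = 0.0012225
  stratum D: (1140/2680)²·2.9²/267 = 0.00569934
V̂(x̄_st) = 0.00790235
SE(x̄_st) = √0.00790235 = 0.0888951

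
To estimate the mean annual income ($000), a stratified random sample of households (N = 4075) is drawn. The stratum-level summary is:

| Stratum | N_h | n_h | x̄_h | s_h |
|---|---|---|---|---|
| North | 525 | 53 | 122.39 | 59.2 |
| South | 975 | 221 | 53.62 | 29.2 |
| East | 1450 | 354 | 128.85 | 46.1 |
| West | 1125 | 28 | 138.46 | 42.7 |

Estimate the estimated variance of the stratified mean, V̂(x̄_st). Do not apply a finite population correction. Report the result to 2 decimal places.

V̂(x̄_st) ≈ 7.04

V̂(x̄_st) = Σ W_h² s_h²/n_h, with W_h = N_h/N and N = 4075:
  stratum North: (525/4075)²·59.2²/53 = 1.09757
  stratum South: (975/4075)²·29.2²/221 = 0.220865
  stratum East: (1450/4075)²·46.1²/354 = 0.760115
  stratum West: (1125/4075)²·42.7²/28 = 4.96304
V̂(x̄_st) = 7.04158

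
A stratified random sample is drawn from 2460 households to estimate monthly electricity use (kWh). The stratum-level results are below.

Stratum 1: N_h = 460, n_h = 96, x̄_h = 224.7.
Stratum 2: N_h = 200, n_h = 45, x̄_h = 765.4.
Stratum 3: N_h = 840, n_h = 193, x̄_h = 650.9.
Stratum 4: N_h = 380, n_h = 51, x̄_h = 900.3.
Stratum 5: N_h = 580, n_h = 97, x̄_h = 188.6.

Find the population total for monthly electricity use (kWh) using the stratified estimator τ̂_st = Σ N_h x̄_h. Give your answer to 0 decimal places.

τ̂_st ≈ 1254700

τ̂_st = Σ N_h x̄_h = 460·224.7 + 200·765.4 + 840·650.9 + 380·900.3 + 580·188.6 = 1254700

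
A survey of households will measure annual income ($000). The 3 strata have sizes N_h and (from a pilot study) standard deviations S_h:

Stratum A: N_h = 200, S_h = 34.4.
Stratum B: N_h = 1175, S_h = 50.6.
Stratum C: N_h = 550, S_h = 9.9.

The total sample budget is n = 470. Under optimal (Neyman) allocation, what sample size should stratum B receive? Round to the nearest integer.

Neyman allocation: n_h = n · N_h S_h / Σ N_i S_i, with n = 470.
  stratum A: N_h·S_h = 200·34.4 = 6880.00
  stratum B: N_h·S_h = 1175·50.6 = 59455.00
  stratum C: N_h·S_h = 550·9.9 = 5445.00
Σ N_h S_h = 71780.00
n for stratum B = 470·59455.00/71780.00 = 389.299 → 389

389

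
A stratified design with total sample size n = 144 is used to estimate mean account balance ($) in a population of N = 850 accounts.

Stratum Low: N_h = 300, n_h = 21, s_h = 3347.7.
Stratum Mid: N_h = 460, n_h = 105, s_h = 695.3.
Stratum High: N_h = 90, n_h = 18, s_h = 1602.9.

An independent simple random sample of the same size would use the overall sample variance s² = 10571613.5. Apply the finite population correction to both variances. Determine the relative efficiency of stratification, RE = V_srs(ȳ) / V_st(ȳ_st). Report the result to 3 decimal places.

RE ≈ 0.951

V̂(ȳ_st) = Σ W_h² (1 − n_h/N_h) s_h²/n_h, with W_h = N_h/N and N = 850:
  stratum Low: (300/850)²·(1 − 21/300)·3347.7²/21 = 61824.6
  stratum Mid: (460/850)²·(1 − 105/460)·695.3²/105 = 1040.65
  stratum High: (90/850)²·(1 − 18/90)·1602.9²/18 = 1280.2
V_st = 64145.5
V_srs = (1 − 144/850)·10571613.5/144 = 60976.8
Relative efficiency = V_srs / V_st = 60976.8/64145.5 = 0.9506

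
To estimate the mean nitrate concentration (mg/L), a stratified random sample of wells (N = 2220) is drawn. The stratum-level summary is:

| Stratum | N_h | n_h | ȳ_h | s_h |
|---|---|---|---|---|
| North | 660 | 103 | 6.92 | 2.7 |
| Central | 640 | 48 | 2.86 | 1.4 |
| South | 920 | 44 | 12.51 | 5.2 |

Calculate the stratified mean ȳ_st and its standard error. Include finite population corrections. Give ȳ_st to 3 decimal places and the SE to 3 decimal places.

ȳ_st = Σ W_h ȳ_h = (660·6.92 + 640·2.86 + 920·12.51)/2220 = 8.06613
V̂(ȳ_st) = Σ W_h² (1 − n_h/N_h) s_h²/n_h, with W_h = N_h/N and N = 2220:
  stratum North: (660/2220)²·(1 − 103/660)·2.7²/103 = 0.00527939
  stratum Central: (640/2220)²·(1 − 48/640)·1.4²/48 = 0.00313914
  stratum South: (920/2220)²·(1 − 44/920)·5.2²/44 = 0.100494
V̂(ȳ_st) = 0.108912
SE(ȳ_st) = √0.108912 = 0.330019

ȳ_st ≈ 8.066, SE ≈ 0.330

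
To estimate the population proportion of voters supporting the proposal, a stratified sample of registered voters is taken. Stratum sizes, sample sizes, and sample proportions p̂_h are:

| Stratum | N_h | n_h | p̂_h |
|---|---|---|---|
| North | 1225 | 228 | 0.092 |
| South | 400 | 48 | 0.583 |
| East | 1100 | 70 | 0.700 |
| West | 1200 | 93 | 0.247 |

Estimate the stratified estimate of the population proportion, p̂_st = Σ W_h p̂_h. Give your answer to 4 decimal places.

N = 3925; stratum weights W_h = N_h/N.
p̂_st = Σ W_h p̂_h = (1225·0.092 + 400·0.583 + 1100·0.700 + 1200·0.247)/3925 = 0.35982

p̂_st ≈ 0.3598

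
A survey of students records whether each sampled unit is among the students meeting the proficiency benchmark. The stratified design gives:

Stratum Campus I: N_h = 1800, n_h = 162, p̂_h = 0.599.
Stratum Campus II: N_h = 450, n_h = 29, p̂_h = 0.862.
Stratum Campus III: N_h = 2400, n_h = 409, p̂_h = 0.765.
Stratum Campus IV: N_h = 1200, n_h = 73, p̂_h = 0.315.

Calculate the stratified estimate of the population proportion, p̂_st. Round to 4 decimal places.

N = 5850; stratum weights W_h = N_h/N.
p̂_st = Σ W_h p̂_h = (1800·0.599 + 450·0.862 + 2400·0.765 + 1200·0.315)/5850 = 0.62908

p̂_st ≈ 0.6291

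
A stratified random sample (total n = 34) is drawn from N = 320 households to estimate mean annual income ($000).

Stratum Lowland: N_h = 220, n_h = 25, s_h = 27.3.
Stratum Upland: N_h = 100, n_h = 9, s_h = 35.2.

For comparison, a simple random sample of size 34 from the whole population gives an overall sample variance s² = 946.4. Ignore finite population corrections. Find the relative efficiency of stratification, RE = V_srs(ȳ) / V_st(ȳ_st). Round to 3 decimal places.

V̂(ȳ_st) = Σ W_h² s_h²/n_h, with W_h = N_h/N and N = 320:
  stratum Lowland: (220/320)²·27.3²/25 = 14.0906
  stratum Upland: (100/320)²·35.2²/9 = 13.4444
V_st = 27.5351
V_srs = s²/n = 946.4/34 = 27.8353
Relative efficiency = V_srs / V_st = 27.8353/27.5351 = 1.0109

RE ≈ 1.011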